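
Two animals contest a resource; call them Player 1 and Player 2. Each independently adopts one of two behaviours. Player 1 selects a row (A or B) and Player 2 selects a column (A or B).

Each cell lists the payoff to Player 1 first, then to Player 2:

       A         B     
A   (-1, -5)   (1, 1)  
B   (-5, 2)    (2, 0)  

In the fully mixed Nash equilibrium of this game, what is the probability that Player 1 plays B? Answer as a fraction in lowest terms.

Let p be the probability that Player 1 plays A. In a completely mixed equilibrium, Player 2 must be indifferent between A and B.
Player 2's expected payoff from A is −5p + 2(1−p); from B it is p.
Setting these equal: −7p + 2 = p, so p = 1/4.
Therefore Player 1 plays B with probability 1 − 1/4 = 3/4.

3/4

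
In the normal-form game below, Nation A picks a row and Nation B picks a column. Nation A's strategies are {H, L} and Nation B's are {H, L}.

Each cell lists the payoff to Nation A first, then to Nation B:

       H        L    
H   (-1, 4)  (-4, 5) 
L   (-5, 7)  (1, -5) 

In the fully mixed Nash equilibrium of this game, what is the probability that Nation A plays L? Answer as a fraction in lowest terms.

1/13

Let x be the probability that Nation A plays H. In a completely mixed equilibrium, Nation B must be indifferent between H and L.
Nation B's expected payoff from H is 4x + 7(1−x); from L it is 5x − 5(1−x).
Setting these equal: −3x + 7 = 10x − 5, so x = 12/13.
Therefore Nation A plays L with probability 1 − 12/13 = 1/13.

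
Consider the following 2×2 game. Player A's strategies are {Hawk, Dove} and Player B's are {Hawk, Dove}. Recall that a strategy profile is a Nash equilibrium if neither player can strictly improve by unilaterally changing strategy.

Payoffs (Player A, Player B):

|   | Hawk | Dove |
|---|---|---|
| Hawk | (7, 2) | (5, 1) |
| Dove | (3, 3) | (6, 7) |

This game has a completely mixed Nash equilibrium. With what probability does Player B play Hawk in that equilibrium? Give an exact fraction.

1/5

Let q be the probability that Player B plays Hawk. In a completely mixed equilibrium, Player A must be indifferent between Hawk and Dove.
Player A's expected payoff from Hawk is 7q + 5(1−q); from Dove it is 3q + 6(1−q).
Setting these equal: 2q + 5 = −3q + 6, so q = 1/5.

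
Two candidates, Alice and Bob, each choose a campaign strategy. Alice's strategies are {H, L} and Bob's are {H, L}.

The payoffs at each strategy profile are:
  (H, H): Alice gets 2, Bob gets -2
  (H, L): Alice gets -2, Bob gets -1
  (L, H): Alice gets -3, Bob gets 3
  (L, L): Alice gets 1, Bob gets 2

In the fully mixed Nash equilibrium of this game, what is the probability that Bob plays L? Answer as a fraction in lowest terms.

Let c be the probability that Bob plays H. In a completely mixed equilibrium, Alice must be indifferent between H and L.
Alice's expected payoff from H is 2c − 2(1−c); from L it is −3c + (1−c).
Setting these equal: 4c − 2 = −4c + 1, so c = 3/8.
Therefore Bob plays L with probability 1 − 3/8 = 5/8.

5/8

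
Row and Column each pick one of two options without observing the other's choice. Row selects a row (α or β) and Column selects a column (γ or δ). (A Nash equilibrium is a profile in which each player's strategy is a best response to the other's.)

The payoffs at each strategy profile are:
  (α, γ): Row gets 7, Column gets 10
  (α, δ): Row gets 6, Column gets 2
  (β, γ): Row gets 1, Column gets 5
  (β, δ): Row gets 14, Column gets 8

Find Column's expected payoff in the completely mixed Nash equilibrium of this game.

First find p, the probability Row plays α, from Column's indifference between γ and δ: 10p + 5(1−p) = 2p + 8(1−p), giving p = 3/11.
Since Column is indifferent in equilibrium, Column's expected payoff equals the payoff from either column against (3/11, 8/11). Using γ: 10(3/11) + 5(8/11) = 70/11.

70/11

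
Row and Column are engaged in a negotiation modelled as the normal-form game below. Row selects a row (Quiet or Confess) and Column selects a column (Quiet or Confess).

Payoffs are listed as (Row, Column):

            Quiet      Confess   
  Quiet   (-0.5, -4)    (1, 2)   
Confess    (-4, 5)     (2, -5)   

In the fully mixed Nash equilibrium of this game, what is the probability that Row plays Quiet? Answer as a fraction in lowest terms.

Let p be the probability that Row plays Quiet. In a completely mixed equilibrium, Column must be indifferent between Quiet and Confess.
Column's expected payoff from Quiet is −4p + 5(1−p); from Confess it is 2p − 5(1−p).
Setting these equal: −9p + 5 = 7p − 5, so p = 5/8.

5/8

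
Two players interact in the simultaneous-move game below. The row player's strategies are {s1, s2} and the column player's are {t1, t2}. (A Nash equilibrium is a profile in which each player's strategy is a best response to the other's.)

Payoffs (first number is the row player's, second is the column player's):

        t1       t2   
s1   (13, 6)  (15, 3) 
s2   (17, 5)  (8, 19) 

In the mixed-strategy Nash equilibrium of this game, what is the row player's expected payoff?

First find y, the probability the column player plays t1, from the row player's indifference between s1 and s2: 13y + 15(1−y) = 17y + 8(1−y), giving y = 7/11.
Since the row player is indifferent in equilibrium, the row player's expected payoff equals the payoff from either row against (7/11, 4/11). Using s1: 13(7/11) + 15(4/11) = 151/11.

151/11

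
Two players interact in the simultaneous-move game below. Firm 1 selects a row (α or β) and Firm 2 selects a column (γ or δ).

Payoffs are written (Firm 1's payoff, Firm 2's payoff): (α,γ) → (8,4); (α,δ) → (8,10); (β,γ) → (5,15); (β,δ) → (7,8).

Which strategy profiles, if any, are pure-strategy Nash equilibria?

(α, γ): Firm 2 prefers δ (10 > 4) — not an equilibrium.
(α, δ): Firm 1 gets 8 ≥ 7 from β, and Firm 2 gets 10 ≥ 4 from γ — Nash equilibrium.
(β, γ): Firm 1 prefers α (8 > 5) — not an equilibrium.
(β, δ): Firm 1 prefers α (8 > 7); Firm 2 prefers γ (15 > 8) — not an equilibrium.

(α, δ)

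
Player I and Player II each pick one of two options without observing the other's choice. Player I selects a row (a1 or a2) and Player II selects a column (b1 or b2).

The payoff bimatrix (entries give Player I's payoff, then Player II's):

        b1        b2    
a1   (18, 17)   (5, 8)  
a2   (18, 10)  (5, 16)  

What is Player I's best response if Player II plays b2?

Against b2, Player I earns 5 from a1 and 5 from a2.
So either strategy is a best response.

either — both a1 and a2 are best responses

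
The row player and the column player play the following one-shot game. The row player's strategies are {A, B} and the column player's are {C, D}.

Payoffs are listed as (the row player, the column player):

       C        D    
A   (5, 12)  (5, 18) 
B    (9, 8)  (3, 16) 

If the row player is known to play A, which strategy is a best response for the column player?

Against A, the column player earns 12 from C and 18 from D.
So D is the best response.

D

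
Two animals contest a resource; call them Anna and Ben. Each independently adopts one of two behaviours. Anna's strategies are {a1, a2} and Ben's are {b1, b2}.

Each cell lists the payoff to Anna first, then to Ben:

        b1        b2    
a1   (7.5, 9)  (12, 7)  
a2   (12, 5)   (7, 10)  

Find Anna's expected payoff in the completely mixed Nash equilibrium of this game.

183/19

First find q, the probability Ben plays b1, from Anna's indifference between a1 and a2: 7.5q + 12(1−q) = 12q + 7(1−q), giving q = 10/19.
Since Anna is indifferent in equilibrium, Anna's expected payoff equals the payoff from either row against (10/19, 9/19). Using a1: 7.5(10/19) + 12(9/19) = 183/19.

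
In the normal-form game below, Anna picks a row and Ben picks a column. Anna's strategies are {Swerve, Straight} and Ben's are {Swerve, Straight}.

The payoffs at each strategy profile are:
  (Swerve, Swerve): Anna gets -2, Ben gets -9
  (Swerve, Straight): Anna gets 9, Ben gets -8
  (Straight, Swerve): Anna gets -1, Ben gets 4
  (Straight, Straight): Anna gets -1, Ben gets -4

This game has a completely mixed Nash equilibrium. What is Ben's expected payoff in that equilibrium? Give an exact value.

First find x, the probability Anna plays Swerve, from Ben's indifference between Swerve and Straight: −9x + 4(1−x) = −8x − 4(1−x), giving x = 8/9.
Since Ben is indifferent in equilibrium, Ben's expected payoff equals the payoff from either column against (8/9, 1/9). Using Swerve: −9(8/9) + 4(1/9) = -68/9.

-68/9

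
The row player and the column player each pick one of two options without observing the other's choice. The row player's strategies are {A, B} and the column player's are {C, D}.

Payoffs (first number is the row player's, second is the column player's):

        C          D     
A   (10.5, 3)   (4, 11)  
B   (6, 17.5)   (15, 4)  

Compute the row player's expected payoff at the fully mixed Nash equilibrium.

267/31

First find y, the probability the column player plays C, from the row player's indifference between A and B: 10.5y + 4(1−y) = 6y + 15(1−y), giving y = 22/31.
Since the row player is indifferent in equilibrium, the row player's expected payoff equals the payoff from either row against (22/31, 9/31). Using A: 10.5(22/31) + 4(9/31) = 267/31.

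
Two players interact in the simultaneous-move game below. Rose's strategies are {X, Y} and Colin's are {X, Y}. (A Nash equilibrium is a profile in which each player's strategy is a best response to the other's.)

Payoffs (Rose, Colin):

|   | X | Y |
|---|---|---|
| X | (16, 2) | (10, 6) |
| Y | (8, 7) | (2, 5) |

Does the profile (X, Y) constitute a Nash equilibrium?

Yes

At (X, Y), Rose earns 10; switching to Y would give 2, so Rose has no profitable deviation.
Colin earns 6; switching to X would give 2, so Colin has no profitable deviation.
Neither player can gain by a unilateral deviation, so this profile is a Nash equilibrium.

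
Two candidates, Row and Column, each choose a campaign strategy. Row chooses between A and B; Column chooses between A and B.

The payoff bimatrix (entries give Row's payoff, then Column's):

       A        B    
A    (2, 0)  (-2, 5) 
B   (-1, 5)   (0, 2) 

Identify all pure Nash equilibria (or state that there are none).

(A, A): Column prefers B (5 > 0) — not an equilibrium.
(A, B): Row prefers B (0 > -2) — not an equilibrium.
(B, A): Row prefers A (2 > -1) — not an equilibrium.
(B, B): Column prefers A (5 > 2) — not an equilibrium.

none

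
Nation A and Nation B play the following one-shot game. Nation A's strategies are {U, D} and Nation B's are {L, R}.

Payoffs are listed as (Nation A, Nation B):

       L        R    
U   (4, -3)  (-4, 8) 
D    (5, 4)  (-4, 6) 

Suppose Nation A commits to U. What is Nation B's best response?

Against U, Nation B earns -3 from L and 8 from R.
So R is the best response.

R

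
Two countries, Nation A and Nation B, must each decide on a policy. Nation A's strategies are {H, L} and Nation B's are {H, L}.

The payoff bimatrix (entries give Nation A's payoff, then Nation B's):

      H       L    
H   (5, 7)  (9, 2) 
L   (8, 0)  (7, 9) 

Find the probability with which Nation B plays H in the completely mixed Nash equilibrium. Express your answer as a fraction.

2/5

Let c be the probability that Nation B plays H. In a completely mixed equilibrium, Nation A must be indifferent between H and L.
Nation A's expected payoff from H is 5c + 9(1−c); from L it is 8c + 7(1−c).
Setting these equal: −4c + 9 = c + 7, so c = 2/5.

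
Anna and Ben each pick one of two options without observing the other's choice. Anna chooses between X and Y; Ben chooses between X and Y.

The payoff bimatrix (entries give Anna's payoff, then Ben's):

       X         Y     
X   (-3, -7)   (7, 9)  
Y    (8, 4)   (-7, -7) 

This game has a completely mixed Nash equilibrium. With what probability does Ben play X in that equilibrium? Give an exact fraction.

14/25

Let q be the probability that Ben plays X. In a completely mixed equilibrium, Anna must be indifferent between X and Y.
Anna's expected payoff from X is −3q + 7(1−q); from Y it is 8q − 7(1−q).
Setting these equal: −10q + 7 = 15q − 7, so q = 14/25.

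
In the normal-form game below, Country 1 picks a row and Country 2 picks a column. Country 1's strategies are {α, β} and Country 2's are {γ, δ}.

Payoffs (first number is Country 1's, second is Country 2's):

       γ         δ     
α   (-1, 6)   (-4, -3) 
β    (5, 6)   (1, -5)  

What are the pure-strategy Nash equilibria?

(α, γ): Country 1 prefers β (5 > -1) — not an equilibrium.
(α, δ): Country 1 prefers β (1 > -4); Country 2 prefers γ (6 > -3) — not an equilibrium.
(β, γ): Country 1 gets 5 ≥ -1 from α, and Country 2 gets 6 ≥ -5 from δ — Nash equilibrium.
(β, δ): Country 2 prefers γ (6 > -5) — not an equilibrium.

(β, γ)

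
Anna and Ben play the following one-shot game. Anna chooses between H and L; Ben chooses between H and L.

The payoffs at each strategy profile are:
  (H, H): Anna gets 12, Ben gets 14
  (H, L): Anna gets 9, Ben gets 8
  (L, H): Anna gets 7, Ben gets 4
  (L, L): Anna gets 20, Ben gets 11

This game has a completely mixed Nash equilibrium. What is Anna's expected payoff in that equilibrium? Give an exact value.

177/16

First find q, the probability Ben plays H, from Anna's indifference between H and L: 12q + 9(1−q) = 7q + 20(1−q), giving q = 11/16.
Since Anna is indifferent in equilibrium, Anna's expected payoff equals the payoff from either row against (11/16, 5/16). Using H: 12(11/16) + 9(5/16) = 177/16.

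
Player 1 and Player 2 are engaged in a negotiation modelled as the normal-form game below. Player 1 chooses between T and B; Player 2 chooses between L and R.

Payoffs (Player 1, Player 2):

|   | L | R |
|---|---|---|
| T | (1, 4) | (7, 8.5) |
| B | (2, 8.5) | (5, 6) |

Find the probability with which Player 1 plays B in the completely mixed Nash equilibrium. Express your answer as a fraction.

Let p be the probability that Player 1 plays T. In a completely mixed equilibrium, Player 2 must be indifferent between L and R.
Player 2's expected payoff from L is 4p + 8.5(1−p); from R it is 8.5p + 6(1−p).
Setting these equal: −4.5p + 8.5 = 2.5p + 6, so p = 5/14.
Therefore Player 1 plays B with probability 1 − 5/14 = 9/14.

9/14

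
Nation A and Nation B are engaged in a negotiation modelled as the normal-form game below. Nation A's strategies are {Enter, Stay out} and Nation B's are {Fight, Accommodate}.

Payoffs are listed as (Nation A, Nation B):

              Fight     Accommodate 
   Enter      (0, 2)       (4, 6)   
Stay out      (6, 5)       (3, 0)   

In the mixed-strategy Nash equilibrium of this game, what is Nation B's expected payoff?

First find p, the probability Nation A plays Enter, from Nation B's indifference between Fight and Accommodate: 2p + 5(1−p) = 6p, giving p = 5/9.
Since Nation B is indifferent in equilibrium, Nation B's expected payoff equals the payoff from either column against (5/9, 4/9). Using Fight: 2(5/9) + 5(4/9) = 10/3.

10/3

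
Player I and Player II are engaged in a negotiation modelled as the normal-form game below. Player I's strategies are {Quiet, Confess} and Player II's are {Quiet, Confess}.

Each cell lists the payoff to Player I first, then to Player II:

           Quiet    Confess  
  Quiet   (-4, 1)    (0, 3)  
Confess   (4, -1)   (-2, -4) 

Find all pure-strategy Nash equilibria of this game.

(Quiet, Confess) and (Confess, Quiet)

(Quiet, Quiet): Player I prefers Confess (4 > -4); Player II prefers Confess (3 > 1) — not an equilibrium.
(Quiet, Confess): Player I gets 0 ≥ -2 from Confess, and Player II gets 3 ≥ 1 from Quiet — Nash equilibrium.
(Confess, Quiet): Player I gets 4 ≥ -4 from Quiet, and Player II gets -1 ≥ -4 from Confess — Nash equilibrium.
(Confess, Confess): Player I prefers Quiet (0 > -2); Player II prefers Quiet (-1 > -4) — not an equilibrium.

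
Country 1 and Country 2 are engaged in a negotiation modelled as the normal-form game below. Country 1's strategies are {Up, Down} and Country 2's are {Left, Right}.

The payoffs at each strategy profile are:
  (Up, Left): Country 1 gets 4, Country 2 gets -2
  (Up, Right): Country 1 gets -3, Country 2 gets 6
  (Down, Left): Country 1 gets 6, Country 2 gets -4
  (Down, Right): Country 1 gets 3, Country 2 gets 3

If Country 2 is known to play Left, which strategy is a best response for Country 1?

Against Left, Country 1 earns 4 from Up and 6 from Down.
So Down is the best response.

Down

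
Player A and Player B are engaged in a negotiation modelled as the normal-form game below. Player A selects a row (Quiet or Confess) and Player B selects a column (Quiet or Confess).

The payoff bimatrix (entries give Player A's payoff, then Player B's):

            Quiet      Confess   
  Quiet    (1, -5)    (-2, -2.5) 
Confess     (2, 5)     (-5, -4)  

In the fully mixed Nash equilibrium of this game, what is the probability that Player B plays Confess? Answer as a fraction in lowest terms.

Let y be the probability that Player B plays Quiet. In a completely mixed equilibrium, Player A must be indifferent between Quiet and Confess.
Player A's expected payoff from Quiet is y − 2(1−y); from Confess it is 2y − 5(1−y).
Setting these equal: 3y − 2 = 7y − 5, so y = 3/4.
Therefore Player B plays Confess with probability 1 − 3/4 = 1/4.

1/4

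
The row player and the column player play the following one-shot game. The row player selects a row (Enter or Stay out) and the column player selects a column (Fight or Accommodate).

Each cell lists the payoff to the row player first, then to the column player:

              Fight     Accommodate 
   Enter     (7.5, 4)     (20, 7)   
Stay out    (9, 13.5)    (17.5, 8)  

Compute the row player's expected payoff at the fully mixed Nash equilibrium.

195/16

First find q, the probability the column player plays Fight, from the row player's indifference between Enter and Stay out: 7.5q + 20(1−q) = 9q + 17.5(1−q), giving q = 5/8.
Since the row player is indifferent in equilibrium, the row player's expected payoff equals the payoff from either row against (5/8, 3/8). Using Enter: 7.5(5/8) + 20(3/8) = 195/16.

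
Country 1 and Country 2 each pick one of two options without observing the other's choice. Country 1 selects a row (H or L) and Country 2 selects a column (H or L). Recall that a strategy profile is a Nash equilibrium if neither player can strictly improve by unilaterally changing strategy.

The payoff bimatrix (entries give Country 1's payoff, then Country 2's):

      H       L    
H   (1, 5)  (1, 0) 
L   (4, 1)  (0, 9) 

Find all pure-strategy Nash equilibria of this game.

none

(H, H): Country 1 prefers L (4 > 1) — not an equilibrium.
(H, L): Country 2 prefers H (5 > 0) — not an equilibrium.
(L, H): Country 2 prefers L (9 > 1) — not an equilibrium.
(L, L): Country 1 prefers H (1 > 0) — not an equilibrium.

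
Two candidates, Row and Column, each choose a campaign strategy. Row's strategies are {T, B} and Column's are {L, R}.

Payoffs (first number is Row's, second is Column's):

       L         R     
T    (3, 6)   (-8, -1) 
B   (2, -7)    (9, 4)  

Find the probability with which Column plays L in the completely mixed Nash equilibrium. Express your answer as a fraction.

17/18

Let y be the probability that Column plays L. In a completely mixed equilibrium, Row must be indifferent between T and B.
Row's expected payoff from T is 3y − 8(1−y); from B it is 2y + 9(1−y).
Setting these equal: 11y − 8 = −7y + 9, so y = 17/18.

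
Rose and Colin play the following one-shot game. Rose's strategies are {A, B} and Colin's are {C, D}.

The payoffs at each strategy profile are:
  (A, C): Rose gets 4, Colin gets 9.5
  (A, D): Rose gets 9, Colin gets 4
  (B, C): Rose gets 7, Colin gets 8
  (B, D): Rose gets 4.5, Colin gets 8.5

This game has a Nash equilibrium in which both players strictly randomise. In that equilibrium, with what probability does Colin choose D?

2/5

Let y be the probability that Colin plays C. In a completely mixed equilibrium, Rose must be indifferent between A and B.
Rose's expected payoff from A is 4y + 9(1−y); from B it is 7y + 4.5(1−y).
Setting these equal: −5y + 9 = 2.5y + 4.5, so y = 3/5.
Therefore Colin plays D with probability 1 − 3/5 = 2/5.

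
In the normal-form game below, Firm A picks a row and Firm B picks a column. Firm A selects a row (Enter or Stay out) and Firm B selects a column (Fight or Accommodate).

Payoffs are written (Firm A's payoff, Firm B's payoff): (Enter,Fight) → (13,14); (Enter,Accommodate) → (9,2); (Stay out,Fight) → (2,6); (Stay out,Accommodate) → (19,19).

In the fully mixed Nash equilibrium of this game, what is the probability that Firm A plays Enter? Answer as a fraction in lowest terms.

Let r be the probability that Firm A plays Enter. In a completely mixed equilibrium, Firm B must be indifferent between Fight and Accommodate.
Firm B's expected payoff from Fight is 14r + 6(1−r); from Accommodate it is 2r + 19(1−r).
Setting these equal: 8r + 6 = −17r + 19, so r = 13/25.

13/25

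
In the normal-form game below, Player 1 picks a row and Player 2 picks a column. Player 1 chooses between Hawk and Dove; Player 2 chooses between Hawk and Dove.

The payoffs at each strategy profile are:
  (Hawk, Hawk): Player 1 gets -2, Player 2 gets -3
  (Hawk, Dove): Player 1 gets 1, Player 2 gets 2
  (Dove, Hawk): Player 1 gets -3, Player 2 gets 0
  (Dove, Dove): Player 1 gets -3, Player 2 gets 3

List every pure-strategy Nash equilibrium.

(Hawk, Dove)

(Hawk, Hawk): Player 2 prefers Dove (2 > -3) — not an equilibrium.
(Hawk, Dove): Player 1 gets 1 ≥ -3 from Dove, and Player 2 gets 2 ≥ -3 from Hawk — Nash equilibrium.
(Dove, Hawk): Player 1 prefers Hawk (-2 > -3); Player 2 prefers Dove (3 > 0) — not an equilibrium.
(Dove, Dove): Player 1 prefers Hawk (1 > -3) — not an equilibrium.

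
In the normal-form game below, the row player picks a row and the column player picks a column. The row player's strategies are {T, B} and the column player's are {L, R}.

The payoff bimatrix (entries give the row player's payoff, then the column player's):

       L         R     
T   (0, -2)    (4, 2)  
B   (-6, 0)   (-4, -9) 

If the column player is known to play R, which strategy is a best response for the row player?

Against R, the row player earns 4 from T and -4 from B.
So T is the best response.

T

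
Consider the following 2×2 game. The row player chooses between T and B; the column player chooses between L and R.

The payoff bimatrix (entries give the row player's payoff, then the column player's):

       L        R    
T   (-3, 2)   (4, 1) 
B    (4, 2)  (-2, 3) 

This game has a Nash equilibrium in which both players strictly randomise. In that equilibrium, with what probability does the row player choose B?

Let p be the probability that the row player plays T. In a completely mixed equilibrium, the column player must be indifferent between L and R.
The column player's expected payoff from L is 2p + 2(1−p); from R it is p + 3(1−p).
Setting these equal: 2 = −2p + 3, so p = 1/2.
Therefore the row player plays B with probability 1 − 1/2 = 1/2.

1/2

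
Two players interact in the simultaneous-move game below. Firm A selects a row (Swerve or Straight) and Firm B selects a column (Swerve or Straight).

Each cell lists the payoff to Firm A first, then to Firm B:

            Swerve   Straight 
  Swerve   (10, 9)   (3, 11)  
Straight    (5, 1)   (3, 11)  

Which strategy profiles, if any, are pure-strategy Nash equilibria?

(Swerve, Straight) and (Straight, Straight)

(Swerve, Swerve): Firm B prefers Straight (11 > 9) — not an equilibrium.
(Swerve, Straight): Firm A gets 3 ≥ 3 from Straight, and Firm B gets 11 ≥ 9 from Swerve — Nash equilibrium.
(Straight, Swerve): Firm A prefers Swerve (10 > 5); Firm B prefers Straight (11 > 1) — not an equilibrium.
(Straight, Straight): Firm A gets 3 ≥ 3 from Swerve, and Firm B gets 11 ≥ 1 from Swerve — Nash equilibrium.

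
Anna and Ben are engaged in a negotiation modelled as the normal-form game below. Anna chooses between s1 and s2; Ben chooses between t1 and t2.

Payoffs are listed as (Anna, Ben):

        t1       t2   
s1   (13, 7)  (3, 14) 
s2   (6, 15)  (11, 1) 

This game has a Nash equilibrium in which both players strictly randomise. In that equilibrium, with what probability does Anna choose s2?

1/3

Let x be the probability that Anna plays s1. In a completely mixed equilibrium, Ben must be indifferent between t1 and t2.
Ben's expected payoff from t1 is 7x + 15(1−x); from t2 it is 14x + (1−x).
Setting these equal: −8x + 15 = 13x + 1, so x = 2/3.
Therefore Anna plays s2 with probability 1 − 2/3 = 1/3.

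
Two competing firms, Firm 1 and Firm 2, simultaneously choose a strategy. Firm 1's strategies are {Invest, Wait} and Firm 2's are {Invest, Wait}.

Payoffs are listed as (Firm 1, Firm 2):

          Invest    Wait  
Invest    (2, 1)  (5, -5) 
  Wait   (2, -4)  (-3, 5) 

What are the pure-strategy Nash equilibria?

(Invest, Invest): Firm 1 gets 2 ≥ 2 from Wait, and Firm 2 gets 1 ≥ -5 from Wait — Nash equilibrium.
(Invest, Wait): Firm 2 prefers Invest (1 > -5) — not an equilibrium.
(Wait, Invest): Firm 2 prefers Wait (5 > -4) — not an equilibrium.
(Wait, Wait): Firm 1 prefers Invest (5 > -3) — not an equilibrium.

(Invest, Invest)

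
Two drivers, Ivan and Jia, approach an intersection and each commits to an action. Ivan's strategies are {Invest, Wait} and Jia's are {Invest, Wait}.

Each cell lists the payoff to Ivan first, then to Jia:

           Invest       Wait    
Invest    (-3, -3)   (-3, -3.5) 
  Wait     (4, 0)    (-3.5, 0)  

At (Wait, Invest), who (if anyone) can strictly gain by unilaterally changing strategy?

Ivan at (Wait, Invest) earns 4; deviating to Invest yields -3 — not better.
Jia earns 0; deviating to Wait yields 0 — not better.
Neither player can strictly improve; the profile is a Nash equilibrium.

Neither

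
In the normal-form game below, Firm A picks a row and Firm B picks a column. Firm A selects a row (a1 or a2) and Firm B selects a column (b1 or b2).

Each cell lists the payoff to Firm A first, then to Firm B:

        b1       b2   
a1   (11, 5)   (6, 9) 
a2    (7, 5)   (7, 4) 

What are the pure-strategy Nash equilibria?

none

(a1, b1): Firm B prefers b2 (9 > 5) — not an equilibrium.
(a1, b2): Firm A prefers a2 (7 > 6) — not an equilibrium.
(a2, b1): Firm A prefers a1 (11 > 7) — not an equilibrium.
(a2, b2): Firm B prefers b1 (5 > 4) — not an equilibrium.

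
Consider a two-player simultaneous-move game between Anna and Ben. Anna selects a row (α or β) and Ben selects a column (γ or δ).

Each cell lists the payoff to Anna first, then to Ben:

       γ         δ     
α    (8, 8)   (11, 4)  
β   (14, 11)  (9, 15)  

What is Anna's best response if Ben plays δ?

α

Against δ, Anna earns 11 from α and 9 from β.
So α is the best response.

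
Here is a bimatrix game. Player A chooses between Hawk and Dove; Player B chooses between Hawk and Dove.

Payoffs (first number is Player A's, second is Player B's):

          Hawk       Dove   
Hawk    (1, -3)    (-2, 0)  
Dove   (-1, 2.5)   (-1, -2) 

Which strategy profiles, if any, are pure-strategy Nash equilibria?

(Hawk, Hawk): Player B prefers Dove (0 > -3) — not an equilibrium.
(Hawk, Dove): Player A prefers Dove (-1 > -2) — not an equilibrium.
(Dove, Hawk): Player A prefers Hawk (1 > -1) — not an equilibrium.
(Dove, Dove): Player B prefers Hawk (2.5 > -2) — not an equilibrium.

none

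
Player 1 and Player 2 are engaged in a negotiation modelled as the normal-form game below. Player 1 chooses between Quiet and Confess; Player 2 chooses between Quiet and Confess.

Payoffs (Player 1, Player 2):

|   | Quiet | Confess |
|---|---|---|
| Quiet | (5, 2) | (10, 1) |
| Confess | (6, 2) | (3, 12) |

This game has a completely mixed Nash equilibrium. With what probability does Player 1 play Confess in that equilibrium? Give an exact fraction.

1/11

Let p be the probability that Player 1 plays Quiet. In a completely mixed equilibrium, Player 2 must be indifferent between Quiet and Confess.
Player 2's expected payoff from Quiet is 2p + 2(1−p); from Confess it is p + 12(1−p).
Setting these equal: 2 = −11p + 12, so p = 10/11.
Therefore Player 1 plays Confess with probability 1 − 10/11 = 1/11.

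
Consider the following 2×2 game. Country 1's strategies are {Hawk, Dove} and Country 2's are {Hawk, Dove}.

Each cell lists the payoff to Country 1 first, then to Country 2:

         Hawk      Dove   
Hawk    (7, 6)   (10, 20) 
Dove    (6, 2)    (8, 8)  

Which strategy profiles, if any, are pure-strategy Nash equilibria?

(Hawk, Hawk): Country 2 prefers Dove (20 > 6) — not an equilibrium.
(Hawk, Dove): Country 1 gets 10 ≥ 8 from Dove, and Country 2 gets 20 ≥ 6 from Hawk — Nash equilibrium.
(Dove, Hawk): Country 1 prefers Hawk (7 > 6); Country 2 prefers Dove (8 > 2) — not an equilibrium.
(Dove, Dove): Country 1 prefers Hawk (10 > 8) — not an equilibrium.

(Hawk, Dove)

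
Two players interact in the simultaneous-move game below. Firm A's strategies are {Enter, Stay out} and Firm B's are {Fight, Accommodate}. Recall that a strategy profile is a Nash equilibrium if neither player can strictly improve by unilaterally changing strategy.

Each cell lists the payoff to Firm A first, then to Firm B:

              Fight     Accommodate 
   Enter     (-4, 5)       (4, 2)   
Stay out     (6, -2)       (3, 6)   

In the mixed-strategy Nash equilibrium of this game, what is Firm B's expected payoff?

34/11

First find p, the probability Firm A plays Enter, from Firm B's indifference between Fight and Accommodate: 5p − 2(1−p) = 2p + 6(1−p), giving p = 8/11.
Since Firm B is indifferent in equilibrium, Firm B's expected payoff equals the payoff from either column against (8/11, 3/11). Using Fight: 5(8/11) − 2(3/11) = 34/11.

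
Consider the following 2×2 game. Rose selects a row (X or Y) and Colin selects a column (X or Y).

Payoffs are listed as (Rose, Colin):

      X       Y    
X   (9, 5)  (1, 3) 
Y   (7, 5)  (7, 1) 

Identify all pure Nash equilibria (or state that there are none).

(X, X): Rose gets 9 ≥ 7 from Y, and Colin gets 5 ≥ 3 from Y — Nash equilibrium.
(X, Y): Rose prefers Y (7 > 1); Colin prefers X (5 > 3) — not an equilibrium.
(Y, X): Rose prefers X (9 > 7) — not an equilibrium.
(Y, Y): Colin prefers X (5 > 1) — not an equilibrium.

(X, X)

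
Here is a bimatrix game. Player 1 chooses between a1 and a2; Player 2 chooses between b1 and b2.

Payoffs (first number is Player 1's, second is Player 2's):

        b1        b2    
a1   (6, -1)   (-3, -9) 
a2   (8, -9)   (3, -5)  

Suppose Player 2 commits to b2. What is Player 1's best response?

a2

Against b2, Player 1 earns -3 from a1 and 3 from a2.
So a2 is the best response.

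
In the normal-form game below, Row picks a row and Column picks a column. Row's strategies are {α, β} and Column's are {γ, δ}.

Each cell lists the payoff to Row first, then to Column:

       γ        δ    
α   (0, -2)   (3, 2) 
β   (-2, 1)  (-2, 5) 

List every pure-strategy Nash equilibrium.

(α, γ): Column prefers δ (2 > -2) — not an equilibrium.
(α, δ): Row gets 3 ≥ -2 from β, and Column gets 2 ≥ -2 from γ — Nash equilibrium.
(β, γ): Row prefers α (0 > -2); Column prefers δ (5 > 1) — not an equilibrium.
(β, δ): Row prefers α (3 > -2) — not an equilibrium.

(α, δ)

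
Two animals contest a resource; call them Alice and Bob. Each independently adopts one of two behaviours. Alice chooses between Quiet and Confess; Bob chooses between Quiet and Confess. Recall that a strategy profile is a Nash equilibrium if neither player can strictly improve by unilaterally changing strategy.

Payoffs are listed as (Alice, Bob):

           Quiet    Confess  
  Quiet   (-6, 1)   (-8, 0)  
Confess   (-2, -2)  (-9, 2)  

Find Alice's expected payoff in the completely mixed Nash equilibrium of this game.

-38/5

First find y, the probability Bob plays Quiet, from Alice's indifference between Quiet and Confess: −6y − 8(1−y) = −2y − 9(1−y), giving y = 1/5.
Since Alice is indifferent in equilibrium, Alice's expected payoff equals the payoff from either row against (1/5, 4/5). Using Quiet: −6(1/5) − 8(4/5) = -38/5.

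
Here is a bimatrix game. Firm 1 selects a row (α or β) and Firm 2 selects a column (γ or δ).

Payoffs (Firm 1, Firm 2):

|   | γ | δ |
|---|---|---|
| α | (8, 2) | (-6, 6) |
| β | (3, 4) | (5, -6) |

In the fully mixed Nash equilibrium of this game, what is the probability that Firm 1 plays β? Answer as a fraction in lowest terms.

2/7

Let x be the probability that Firm 1 plays α. In a completely mixed equilibrium, Firm 2 must be indifferent between γ and δ.
Firm 2's expected payoff from γ is 2x + 4(1−x); from δ it is 6x − 6(1−x).
Setting these equal: −2x + 4 = 12x − 6, so x = 5/7.
Therefore Firm 1 plays β with probability 1 − 5/7 = 2/7.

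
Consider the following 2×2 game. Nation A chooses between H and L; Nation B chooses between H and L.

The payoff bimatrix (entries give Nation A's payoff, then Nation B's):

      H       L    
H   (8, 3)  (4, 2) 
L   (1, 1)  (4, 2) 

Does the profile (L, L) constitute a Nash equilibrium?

Yes

At (L, L), Nation A earns 4; switching to H would give 4, so Nation A has no profitable deviation.
Nation B earns 2; switching to H would give 1, so Nation B has no profitable deviation.
Neither player can gain by a unilateral deviation, so this profile is a Nash equilibrium.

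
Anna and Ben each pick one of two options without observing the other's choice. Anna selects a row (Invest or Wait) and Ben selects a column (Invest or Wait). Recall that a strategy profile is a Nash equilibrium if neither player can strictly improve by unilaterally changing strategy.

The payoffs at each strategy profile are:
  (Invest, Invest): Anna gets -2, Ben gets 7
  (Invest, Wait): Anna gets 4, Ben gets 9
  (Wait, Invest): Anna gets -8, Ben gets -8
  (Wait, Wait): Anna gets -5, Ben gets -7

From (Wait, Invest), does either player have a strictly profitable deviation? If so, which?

Anna at (Wait, Invest) earns -8; deviating to Invest yields -2 — a strict improvement.
Ben earns -8; deviating to Wait yields -7 — a strict improvement.
Both Anna and Ben have strictly profitable deviations.

Both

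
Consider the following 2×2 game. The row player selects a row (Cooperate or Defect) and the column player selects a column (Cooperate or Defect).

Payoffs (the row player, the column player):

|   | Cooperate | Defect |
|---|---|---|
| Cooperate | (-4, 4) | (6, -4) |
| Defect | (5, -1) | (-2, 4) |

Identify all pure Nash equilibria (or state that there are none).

none

(Cooperate, Cooperate): the row player prefers Defect (5 > -4) — not an equilibrium.
(Cooperate, Defect): the column player prefers Cooperate (4 > -4) — not an equilibrium.
(Defect, Cooperate): the column player prefers Defect (4 > -1) — not an equilibrium.
(Defect, Defect): the row player prefers Cooperate (6 > -2) — not an equilibrium.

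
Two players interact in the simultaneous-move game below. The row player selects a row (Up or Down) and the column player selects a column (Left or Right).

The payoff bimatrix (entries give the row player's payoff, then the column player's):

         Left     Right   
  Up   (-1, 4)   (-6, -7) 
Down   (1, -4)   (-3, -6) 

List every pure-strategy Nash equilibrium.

(Down, Left)

(Up, Left): the row player prefers Down (1 > -1) — not an equilibrium.
(Up, Right): the row player prefers Down (-3 > -6); the column player prefers Left (4 > -7) — not an equilibrium.
(Down, Left): the row player gets 1 ≥ -1 from Up, and the column player gets -4 ≥ -6 from Right — Nash equilibrium.
(Down, Right): the column player prefers Left (-4 > -6) — not an equilibrium.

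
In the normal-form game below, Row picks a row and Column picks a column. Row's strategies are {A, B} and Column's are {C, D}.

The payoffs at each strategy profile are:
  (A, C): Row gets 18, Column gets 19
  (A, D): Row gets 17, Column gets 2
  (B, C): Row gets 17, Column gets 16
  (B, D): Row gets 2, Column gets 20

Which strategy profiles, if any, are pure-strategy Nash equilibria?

(A, C)

(A, C): Row gets 18 ≥ 17 from B, and Column gets 19 ≥ 2 from D — Nash equilibrium.
(A, D): Column prefers C (19 > 2) — not an equilibrium.
(B, C): Row prefers A (18 > 17); Column prefers D (20 > 16) — not an equilibrium.
(B, D): Row prefers A (17 > 2) — not an equilibrium.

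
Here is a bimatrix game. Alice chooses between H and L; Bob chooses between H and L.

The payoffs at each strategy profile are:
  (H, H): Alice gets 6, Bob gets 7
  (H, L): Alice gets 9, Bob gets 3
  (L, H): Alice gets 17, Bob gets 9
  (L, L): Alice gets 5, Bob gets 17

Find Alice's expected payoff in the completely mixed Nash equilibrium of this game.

41/5

First find q, the probability Bob plays H, from Alice's indifference between H and L: 6q + 9(1−q) = 17q + 5(1−q), giving q = 4/15.
Since Alice is indifferent in equilibrium, Alice's expected payoff equals the payoff from either row against (4/15, 11/15). Using H: 6(4/15) + 9(11/15) = 41/5.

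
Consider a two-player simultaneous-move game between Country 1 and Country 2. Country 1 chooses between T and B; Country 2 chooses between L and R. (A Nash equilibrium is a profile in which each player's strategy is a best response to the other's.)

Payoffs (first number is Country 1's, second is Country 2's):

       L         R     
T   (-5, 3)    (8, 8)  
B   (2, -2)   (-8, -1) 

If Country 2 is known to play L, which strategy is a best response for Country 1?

Against L, Country 1 earns -5 from T and 2 from B.
So B is the best response.

B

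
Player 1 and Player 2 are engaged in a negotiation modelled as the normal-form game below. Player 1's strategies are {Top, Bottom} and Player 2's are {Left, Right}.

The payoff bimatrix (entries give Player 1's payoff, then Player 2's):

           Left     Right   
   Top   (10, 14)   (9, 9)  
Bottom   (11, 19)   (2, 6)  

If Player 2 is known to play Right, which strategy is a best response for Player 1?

Top

Against Right, Player 1 earns 9 from Top and 2 from Bottom.
So Top is the best response.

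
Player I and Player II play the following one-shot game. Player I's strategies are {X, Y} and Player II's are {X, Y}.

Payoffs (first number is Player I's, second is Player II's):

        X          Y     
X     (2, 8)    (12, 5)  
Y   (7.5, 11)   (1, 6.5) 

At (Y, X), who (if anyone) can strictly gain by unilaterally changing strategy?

Neither

Player I at (Y, X) earns 7.5; deviating to X yields 2 — not better.
Player II earns 11; deviating to Y yields 6.5 — not better.
Neither player can strictly improve; the profile is a Nash equilibrium.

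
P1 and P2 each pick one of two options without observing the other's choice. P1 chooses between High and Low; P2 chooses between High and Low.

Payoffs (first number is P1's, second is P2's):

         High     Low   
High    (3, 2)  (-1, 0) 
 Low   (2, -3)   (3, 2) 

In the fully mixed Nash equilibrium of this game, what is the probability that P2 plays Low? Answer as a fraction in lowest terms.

Let c be the probability that P2 plays High. In a completely mixed equilibrium, P1 must be indifferent between High and Low.
P1's expected payoff from High is 3c − (1−c); from Low it is 2c + 3(1−c).
Setting these equal: 4c − 1 = −c + 3, so c = 4/5.
Therefore P2 plays Low with probability 1 − 4/5 = 1/5.

1/5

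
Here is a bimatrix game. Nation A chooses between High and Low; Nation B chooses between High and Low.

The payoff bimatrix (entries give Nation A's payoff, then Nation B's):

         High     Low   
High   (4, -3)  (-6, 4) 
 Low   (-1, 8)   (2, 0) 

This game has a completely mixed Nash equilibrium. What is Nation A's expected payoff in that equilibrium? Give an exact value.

2/13

First find y, the probability Nation B plays High, from Nation A's indifference between High and Low: 4y − 6(1−y) = −y + 2(1−y), giving y = 8/13.
Since Nation A is indifferent in equilibrium, Nation A's expected payoff equals the payoff from either row against (8/13, 5/13). Using High: 4(8/13) − 6(5/13) = 2/13.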